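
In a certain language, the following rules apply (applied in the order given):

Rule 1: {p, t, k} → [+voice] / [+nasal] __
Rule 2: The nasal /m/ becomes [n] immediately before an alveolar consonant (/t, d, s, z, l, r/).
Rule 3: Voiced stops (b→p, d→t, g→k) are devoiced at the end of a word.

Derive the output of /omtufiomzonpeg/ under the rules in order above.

ondufionzonbek

Rule 1 (post-nasal voicing): /t/ is a voiceless stop immediately after the nasal /m/, so it voices to [d]. /p/ is a voiceless stop immediately after the nasal /n/, so it voices to [b]. /omtufiomzonpeg/ → omdufiomzonbeg.
Rule 2 (nasal place assimilation): /m/ precedes the alveolar consonant /d/, so it assimilates in place to [n]. /m/ precedes the alveolar consonant /z/, so it assimilates in place to [n]. /omdufiomzonbeg/ → ondufionzonbeg.
Rule 3 (final devoicing): /g/ is a voiced stop in word-final position, so it devoices to [k]. /ondufionzonbeg/ → ondufionzonbek.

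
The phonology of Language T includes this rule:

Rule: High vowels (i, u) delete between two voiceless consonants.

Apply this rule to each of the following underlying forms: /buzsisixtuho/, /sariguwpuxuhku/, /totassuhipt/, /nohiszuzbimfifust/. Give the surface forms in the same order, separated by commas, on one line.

buzssxtho, sariguwpxhku, totasshpt, nohszuzbimffst

/buzsisixtuho/: /i/ is a high vowel flanked by voiceless consonants /s/ and /s/, so it deletes. /i/ is a high vowel flanked by voiceless consonants /s/ and /x/, so it deletes. /u/ is a high vowel flanked by voiceless consonants /t/ and /h/, so it deletes. → [buzssxtho].
/sariguwpuxuhku/: /u/ is a high vowel flanked by voiceless consonants /p/ and /x/, so it deletes. /u/ is a high vowel flanked by voiceless consonants /x/ and /h/, so it deletes. → [sariguwpxhku].
/totassuhipt/: /u/ is a high vowel flanked by voiceless consonants /s/ and /h/, so it deletes. /i/ is a high vowel flanked by voiceless consonants /h/ and /p/, so it deletes. → [totasshpt].
/nohiszuzbimfifust/: /i/ is a high vowel flanked by voiceless consonants /h/ and /s/, so it deletes. /i/ is a high vowel flanked by voiceless consonants /f/ and /f/, so it deletes. /u/ is a high vowel flanked by voiceless consonants /f/ and /s/, so it deletes. → [nohszuzbimffst].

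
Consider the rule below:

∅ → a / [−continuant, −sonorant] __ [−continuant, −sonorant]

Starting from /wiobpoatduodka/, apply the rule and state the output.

wiobapoataduodaka

/b/ and /p/ form a stop–stop cluster, so [a] is inserted between them.
/t/ and /d/ form a stop–stop cluster, so [a] is inserted between them.
/d/ and /k/ form a stop–stop cluster, so [a] is inserted between them.
Surface form: [wiobapoataduodaka].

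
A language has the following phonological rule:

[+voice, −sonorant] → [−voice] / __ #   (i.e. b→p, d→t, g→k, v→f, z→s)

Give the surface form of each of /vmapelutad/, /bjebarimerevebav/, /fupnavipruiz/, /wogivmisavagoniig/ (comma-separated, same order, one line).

/vmapelutad/: /d/ is a voiced obstruent in word-final position, so it devoices to [t]. → [vmapelutat].
/bjebarimerevebav/: /v/ is a voiced obstruent in word-final position, so it devoices to [f]. → [bjebarimerevebaf].
/fupnavipruiz/: /z/ is a voiced obstruent in word-final position, so it devoices to [s]. → [fupnavipruis].
/wogivmisavagoniig/: /g/ is a voiced obstruent in word-final position, so it devoices to [k]. → [wogivmisavagoniik].

vmapelutat, bjebarimerevebaf, fupnavipruis, wogivmisavagoniik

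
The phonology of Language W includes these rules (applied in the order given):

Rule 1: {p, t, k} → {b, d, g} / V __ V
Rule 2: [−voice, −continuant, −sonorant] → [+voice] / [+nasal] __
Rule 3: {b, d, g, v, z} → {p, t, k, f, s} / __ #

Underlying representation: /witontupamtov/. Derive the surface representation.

Rule 1 (intervocalic voicing): /t/ is a voiceless stop between vowels /i/ and /o/, so it voices to [d]. /p/ is a voiceless stop between vowels /u/ and /a/, so it voices to [b]. /witontupamtov/ → widontubamtov.
Rule 2 (post-nasal voicing): /t/ is a voiceless stop immediately after the nasal /n/, so it voices to [d]. /t/ is a voiceless stop immediately after the nasal /m/, so it voices to [d]. /widontubamtov/ → widondubamdov.
Rule 3 (final devoicing): /v/ is a voiced obstruent in word-final position, so it devoices to [f]. /widondubamdov/ → widondubamdof.

widondubamdof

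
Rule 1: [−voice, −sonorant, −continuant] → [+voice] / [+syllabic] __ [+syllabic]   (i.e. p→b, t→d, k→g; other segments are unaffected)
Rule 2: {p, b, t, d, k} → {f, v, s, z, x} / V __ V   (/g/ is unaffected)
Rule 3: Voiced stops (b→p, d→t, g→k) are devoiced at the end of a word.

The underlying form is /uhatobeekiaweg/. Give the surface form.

uhazoveegiawek

Rule 1 (intervocalic voicing): /t/ is a voiceless stop between vowels /a/ and /o/, so it voices to [d]. /k/ is a voiceless stop between vowels /e/ and /i/, so it voices to [g]. /uhatobeekiaweg/ → uhadobeegiaweg.
Rule 2 (intervocalic spirantization): /d/ is a stop between vowels /a/ and /o/, so it spirantizes to the fricative [z]. /b/ is a stop between vowels /o/ and /e/, so it spirantizes to the fricative [v]. /uhadobeegiaweg/ → uhazoveegiaweg.
Rule 3 (final devoicing): /g/ is a voiced stop in word-final position, so it devoices to [k]. /uhazoveegiaweg/ → uhazoveegiawek.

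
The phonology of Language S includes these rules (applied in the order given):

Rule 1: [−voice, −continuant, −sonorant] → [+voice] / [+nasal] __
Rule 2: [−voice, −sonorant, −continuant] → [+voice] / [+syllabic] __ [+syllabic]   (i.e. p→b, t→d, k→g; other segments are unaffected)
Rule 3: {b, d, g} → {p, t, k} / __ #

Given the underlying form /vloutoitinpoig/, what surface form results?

vloudoidinboik

Rule 1 (post-nasal voicing): /p/ is a voiceless stop immediately after the nasal /n/, so it voices to [b]. /vloutoitinpoig/ → vloutoitinboig.
Rule 2 (intervocalic voicing): /t/ is a voiceless stop between vowels /u/ and /o/, so it voices to [d]. /t/ is a voiceless stop between vowels /i/ and /i/, so it voices to [d]. /vloutoitinboig/ → vloudoidinboig.
Rule 3 (final devoicing): /g/ is a voiced stop in word-final position, so it devoices to [k]. /vloudoidinboig/ → vloudoidinboik.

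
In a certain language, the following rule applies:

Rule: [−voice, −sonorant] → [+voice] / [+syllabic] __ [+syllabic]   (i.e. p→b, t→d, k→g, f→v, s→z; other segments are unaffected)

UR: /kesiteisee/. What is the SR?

Scanning /kesiteisee/: /k/ at position 1 is not in the conditioning environment; /s/ is a voiceless obstruent between vowels /e/ and /i/, so it voices to [z]; /t/ is a voiceless obstruent between vowels /i/ and /e/, so it voices to [d]; /s/ is a voiceless obstruent between vowels /i/ and /e/, so it voices to [z].
Result: [kezideizee].

kezideizee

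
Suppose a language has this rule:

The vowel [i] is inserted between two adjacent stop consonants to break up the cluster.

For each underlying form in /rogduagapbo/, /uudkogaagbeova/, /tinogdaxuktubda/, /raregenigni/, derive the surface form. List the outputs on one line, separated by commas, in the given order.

rogiduagapibo, uudikogaagibeova, tinogidaxukitubida, raregenigni

/rogduagapbo/: /g/ and /d/ form a stop–stop cluster, so [i] is inserted between them. /p/ and /b/ form a stop–stop cluster, so [i] is inserted between them. → [rogiduagapibo].
/uudkogaagbeova/: /d/ and /k/ form a stop–stop cluster, so [i] is inserted between them. /g/ and /b/ form a stop–stop cluster, so [i] is inserted between them. → [uudikogaagibeova].
/tinogdaxuktubda/: /g/ and /d/ form a stop–stop cluster, so [i] is inserted between them. /k/ and /t/ form a stop–stop cluster, so [i] is inserted between them. /b/ and /d/ form a stop–stop cluster, so [i] is inserted between them. → [tinogidaxukitubida].
/raregenigni/: the rule's environment is not met; surfaces unchanged as [raregenigni].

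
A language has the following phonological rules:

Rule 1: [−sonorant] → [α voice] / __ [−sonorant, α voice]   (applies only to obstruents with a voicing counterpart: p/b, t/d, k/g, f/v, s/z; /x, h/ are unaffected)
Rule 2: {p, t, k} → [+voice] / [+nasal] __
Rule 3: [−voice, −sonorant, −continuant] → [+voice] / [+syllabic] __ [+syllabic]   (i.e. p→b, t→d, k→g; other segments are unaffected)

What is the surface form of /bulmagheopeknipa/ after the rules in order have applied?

bulmakheobekniba

Rule 1 (regressive voicing assimilation): /g/ precedes the voiceless obstruent /h/, so it devoices to [k] by assimilation. /bulmagheopeknipa/ → bulmakheopeknipa.
Rule 2 (post-nasal voicing): no segment meets the environment; /bulmakheopeknipa/ is unchanged.
Rule 3 (intervocalic voicing): /p/ is a voiceless stop between vowels /o/ and /e/, so it voices to [b]. /p/ is a voiceless stop between vowels /i/ and /a/, so it voices to [b]. /bulmakheopeknipa/ → bulmakheobekniba.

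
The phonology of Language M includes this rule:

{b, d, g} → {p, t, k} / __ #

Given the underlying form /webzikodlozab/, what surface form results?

webzikodlozap

/b/ is a voiced stop in word-final position, so it devoices to [p].
The other instances of /b/, /d/ do not occur in the required environment and remain unchanged.
Surface form: [webzikodlozap].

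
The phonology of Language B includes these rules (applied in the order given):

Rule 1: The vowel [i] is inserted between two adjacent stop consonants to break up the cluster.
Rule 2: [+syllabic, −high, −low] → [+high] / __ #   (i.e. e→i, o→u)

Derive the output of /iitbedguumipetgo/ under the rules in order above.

iitibediguumipetigu

Rule 1 (stop-cluster i-epenthesis): /t/ and /b/ form a stop–stop cluster, so [i] is inserted between them. /d/ and /g/ form a stop–stop cluster, so [i] is inserted between them. /t/ and /g/ form a stop–stop cluster, so [i] is inserted between them. /iitbedguumipetgo/ → iitibediguumipetigo.
Rule 2 (final vowel raising): /o/ is a mid vowel in word-final position, so it raises to [u]. /iitibediguumipetigo/ → iitibediguumipetigu.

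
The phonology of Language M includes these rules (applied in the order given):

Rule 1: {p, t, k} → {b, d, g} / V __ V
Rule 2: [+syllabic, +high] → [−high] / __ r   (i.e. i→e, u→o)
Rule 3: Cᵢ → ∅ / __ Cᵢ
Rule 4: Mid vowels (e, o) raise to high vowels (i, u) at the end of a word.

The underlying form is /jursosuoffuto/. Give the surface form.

jorsosuofudu

Rule 1 (intervocalic voicing): /t/ is a voiceless stop between vowels /u/ and /o/, so it voices to [d]. /jursosuoffuto/ → jursosuoffudo.
Rule 2 (pre-rhotic lowering): /u/ is a high vowel immediately before /r/, so it lowers to [o]. /jursosuoffudo/ → jorsosuoffudo.
Rule 3 (degemination): /ff/ is a geminate; the first /f/ deletes. /jorsosuoffudo/ → jorsosuofudo.
Rule 4 (final vowel raising): /o/ is a mid vowel in word-final position, so it raises to [u]. /jorsosuofudo/ → jorsosuofudu.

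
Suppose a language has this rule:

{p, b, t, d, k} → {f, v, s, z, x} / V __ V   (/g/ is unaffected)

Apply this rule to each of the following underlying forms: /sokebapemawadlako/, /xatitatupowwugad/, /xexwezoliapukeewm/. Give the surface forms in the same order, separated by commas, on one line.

soxevafemawadlaxo, xasisasufowwugad, xexwezoliafuxeewm

/sokebapemawadlako/: /k/ is a stop between vowels /o/ and /e/, so it spirantizes to the fricative [x]. /b/ is a stop between vowels /e/ and /a/, so it spirantizes to the fricative [v]. /p/ is a stop between vowels /a/ and /e/, so it spirantizes to the fricative [f]. /k/ is a stop between vowels /a/ and /o/, so it spirantizes to the fricative [x]. → [soxevafemawadlaxo].
/xatitatupowwugad/: /t/ is a stop between vowels /a/ and /i/, so it spirantizes to the fricative [s]. /t/ is a stop between vowels /i/ and /a/, so it spirantizes to the fricative [s]. /t/ is a stop between vowels /a/ and /u/, so it spirantizes to the fricative [s]. /p/ is a stop between vowels /u/ and /o/, so it spirantizes to the fricative [f]. → [xasisasufowwugad].
/xexwezoliapukeewm/: /p/ is a stop between vowels /a/ and /u/, so it spirantizes to the fricative [f]. /k/ is a stop between vowels /u/ and /e/, so it spirantizes to the fricative [x]. → [xexwezoliafuxeewm].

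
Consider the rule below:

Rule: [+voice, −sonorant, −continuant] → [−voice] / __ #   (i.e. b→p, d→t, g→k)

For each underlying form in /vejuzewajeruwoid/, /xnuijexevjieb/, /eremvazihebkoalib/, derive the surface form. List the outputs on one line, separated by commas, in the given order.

/vejuzewajeruwoid/: /d/ is a voiced stop in word-final position, so it devoices to [t]. → [vejuzewajeruwoit].
/xnuijexevjieb/: /b/ is a voiced stop in word-final position, so it devoices to [p]. → [xnuijexevjiep].
/eremvazihebkoalib/: /b/ is a voiced stop in word-final position, so it devoices to [p]. → [eremvazihebkoalip].

vejuzewajeruwoit, xnuijexevjiep, eremvazihebkoalip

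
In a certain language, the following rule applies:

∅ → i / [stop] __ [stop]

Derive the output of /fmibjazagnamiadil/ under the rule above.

fmibjazagnamiadil

No segment of /fmibjazagnamiadil/ meets the structural description of the rule, so the form surfaces unchanged.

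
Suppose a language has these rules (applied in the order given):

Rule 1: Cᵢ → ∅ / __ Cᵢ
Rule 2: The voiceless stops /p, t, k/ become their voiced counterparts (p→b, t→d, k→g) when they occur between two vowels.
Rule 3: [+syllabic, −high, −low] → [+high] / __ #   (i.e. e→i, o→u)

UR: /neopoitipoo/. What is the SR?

neoboidibou

Rule 1 (degemination): no segment meets the environment; /neopoitipoo/ is unchanged.
Rule 2 (intervocalic voicing): /p/ is a voiceless stop between vowels /o/ and /o/, so it voices to [b]. /t/ is a voiceless stop between vowels /i/ and /i/, so it voices to [d]. /p/ is a voiceless stop between vowels /i/ and /o/, so it voices to [b]. /neopoitipoo/ → neoboidiboo.
Rule 3 (final vowel raising): /o/ is a mid vowel in word-final position, so it raises to [u]. /neoboidiboo/ → neoboidibou.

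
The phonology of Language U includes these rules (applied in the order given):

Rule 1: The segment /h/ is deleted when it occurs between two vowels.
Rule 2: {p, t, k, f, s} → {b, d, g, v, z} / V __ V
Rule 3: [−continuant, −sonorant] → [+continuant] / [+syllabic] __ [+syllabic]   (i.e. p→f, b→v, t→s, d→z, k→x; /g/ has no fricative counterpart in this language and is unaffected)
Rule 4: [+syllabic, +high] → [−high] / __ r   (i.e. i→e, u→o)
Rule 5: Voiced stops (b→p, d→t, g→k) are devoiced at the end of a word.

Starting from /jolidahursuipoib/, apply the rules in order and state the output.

jolizaorsuivoip

Rule 1 (intervocalic h-deletion): /h/ occurs between vowels /a/ and /u/, so it deletes. /jolidahursuipoib/ → jolidaursuipoib.
Rule 2 (intervocalic voicing): /p/ is a voiceless obstruent between vowels /i/ and /o/, so it voices to [b]. /jolidaursuipoib/ → jolidaursuiboib.
Rule 3 (intervocalic spirantization): /d/ is a stop between vowels /i/ and /a/, so it spirantizes to the fricative [z]. /b/ is a stop between vowels /i/ and /o/, so it spirantizes to the fricative [v]. /jolidaursuiboib/ → jolizaursuivoib.
Rule 4 (pre-rhotic lowering): /u/ is a high vowel immediately before /r/, so it lowers to [o]. /jolizaursuivoib/ → jolizaorsuivoib.
Rule 5 (final devoicing): /b/ is a voiced stop in word-final position, so it devoices to [p]. /jolizaorsuivoib/ → jolizaorsuivoip.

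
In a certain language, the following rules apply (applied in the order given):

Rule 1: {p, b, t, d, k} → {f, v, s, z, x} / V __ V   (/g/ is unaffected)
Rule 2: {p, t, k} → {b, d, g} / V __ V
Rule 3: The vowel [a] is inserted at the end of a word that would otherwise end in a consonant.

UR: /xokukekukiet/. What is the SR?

Rule 1 (intervocalic spirantization): /k/ is a stop between vowels /o/ and /u/, so it spirantizes to the fricative [x]. /k/ is a stop between vowels /u/ and /e/, so it spirantizes to the fricative [x]. /k/ is a stop between vowels /e/ and /u/, so it spirantizes to the fricative [x]. /k/ is a stop between vowels /u/ and /i/, so it spirantizes to the fricative [x]. /xokukekukiet/ → xoxuxexuxiet.
Rule 2 (intervocalic voicing): no segment meets the environment; /xoxuxexuxiet/ is unchanged.
Rule 3 (final a-epenthesis): the form ends in the consonant /t/, so [a] is inserted word-finally. /xoxuxexuxiet/ → xoxuxexuxieta.

xoxuxexuxieta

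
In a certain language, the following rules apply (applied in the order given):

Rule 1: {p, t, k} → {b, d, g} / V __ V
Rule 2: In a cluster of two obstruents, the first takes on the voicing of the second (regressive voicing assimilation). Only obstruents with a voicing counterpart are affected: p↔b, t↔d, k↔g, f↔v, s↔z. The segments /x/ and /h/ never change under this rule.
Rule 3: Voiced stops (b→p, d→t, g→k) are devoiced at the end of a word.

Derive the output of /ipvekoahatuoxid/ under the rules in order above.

ibvegoahaduoxit

Rule 1 (intervocalic voicing): /k/ is a voiceless stop between vowels /e/ and /o/, so it voices to [g]. /t/ is a voiceless stop between vowels /a/ and /u/, so it voices to [d]. /ipvekoahatuoxid/ → ipvegoahaduoxid.
Rule 2 (regressive voicing assimilation): /p/ precedes the voiced obstruent /v/, so it voices to [b] by assimilation. /ipvegoahaduoxid/ → ibvegoahaduoxid.
Rule 3 (final devoicing): /d/ is a voiced stop in word-final position, so it devoices to [t]. /ibvegoahaduoxid/ → ibvegoahaduoxit.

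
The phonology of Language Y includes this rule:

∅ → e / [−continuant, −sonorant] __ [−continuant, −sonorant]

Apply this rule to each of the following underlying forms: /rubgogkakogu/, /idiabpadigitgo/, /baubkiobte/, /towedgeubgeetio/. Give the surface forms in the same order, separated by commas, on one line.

/rubgogkakogu/: /b/ and /g/ form a stop–stop cluster, so [e] is inserted between them. /g/ and /k/ form a stop–stop cluster, so [e] is inserted between them. → [rubegogekakogu].
/idiabpadigitgo/: /b/ and /p/ form a stop–stop cluster, so [e] is inserted between them. /t/ and /g/ form a stop–stop cluster, so [e] is inserted between them. → [idiabepadigitego].
/baubkiobte/: /b/ and /k/ form a stop–stop cluster, so [e] is inserted between them. /b/ and /t/ form a stop–stop cluster, so [e] is inserted between them. → [baubekiobete].
/towedgeubgeetio/: /d/ and /g/ form a stop–stop cluster, so [e] is inserted between them. /b/ and /g/ form a stop–stop cluster, so [e] is inserted between them. → [towedegeubegeetio].

rubegogekakogu, idiabepadigitego, baubekiobete, towedegeubegeetio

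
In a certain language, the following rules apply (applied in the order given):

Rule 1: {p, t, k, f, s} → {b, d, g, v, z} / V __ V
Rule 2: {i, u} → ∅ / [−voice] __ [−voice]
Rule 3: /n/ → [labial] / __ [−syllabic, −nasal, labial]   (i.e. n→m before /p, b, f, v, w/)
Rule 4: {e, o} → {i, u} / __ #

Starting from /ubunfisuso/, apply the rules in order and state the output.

ubumfizuzu

Rule 1 (intervocalic voicing): /s/ is a voiceless obstruent between vowels /i/ and /u/, so it voices to [z]. /s/ is a voiceless obstruent between vowels /u/ and /o/, so it voices to [z]. /ubunfisuso/ → ubunfizuzo.
Rule 2 (high vowel syncope): no segment meets the environment; /ubunfizuzo/ is unchanged.
Rule 3 (nasal place assimilation): /n/ precedes the labial consonant /f/, so it assimilates in place to [m]. /ubunfizuzo/ → ubumfizuzo.
Rule 4 (final vowel raising): /o/ is a mid vowel in word-final position, so it raises to [u]. /ubumfizuzo/ → ubumfizuzu.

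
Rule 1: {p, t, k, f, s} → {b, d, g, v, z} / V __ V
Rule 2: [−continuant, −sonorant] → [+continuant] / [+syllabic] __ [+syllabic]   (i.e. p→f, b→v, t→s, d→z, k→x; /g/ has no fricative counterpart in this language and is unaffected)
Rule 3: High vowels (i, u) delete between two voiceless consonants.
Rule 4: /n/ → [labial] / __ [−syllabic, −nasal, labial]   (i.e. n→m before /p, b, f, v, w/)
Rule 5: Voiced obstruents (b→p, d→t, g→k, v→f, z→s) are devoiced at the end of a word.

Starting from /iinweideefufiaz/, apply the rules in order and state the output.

Rule 1 (intervocalic voicing): /f/ is a voiceless obstruent between vowels /e/ and /u/, so it voices to [v]. /f/ is a voiceless obstruent between vowels /u/ and /i/, so it voices to [v]. /iinweideefufiaz/ → iinweideevuviaz.
Rule 2 (intervocalic spirantization): /d/ is a stop between vowels /i/ and /e/, so it spirantizes to the fricative [z]. /iinweideevuviaz/ → iinweizeevuviaz.
Rule 3 (high vowel syncope): no segment meets the environment; /iinweizeevuviaz/ is unchanged.
Rule 4 (nasal place assimilation): /n/ precedes the labial consonant /w/, so it assimilates in place to [m]. /iinweizeevuviaz/ → iimweizeevuviaz.
Rule 5 (final devoicing): /z/ is a voiced obstruent in word-final position, so it devoices to [s]. /iimweizeevuviaz/ → iimweizeevuvias.

iimweizeevuvias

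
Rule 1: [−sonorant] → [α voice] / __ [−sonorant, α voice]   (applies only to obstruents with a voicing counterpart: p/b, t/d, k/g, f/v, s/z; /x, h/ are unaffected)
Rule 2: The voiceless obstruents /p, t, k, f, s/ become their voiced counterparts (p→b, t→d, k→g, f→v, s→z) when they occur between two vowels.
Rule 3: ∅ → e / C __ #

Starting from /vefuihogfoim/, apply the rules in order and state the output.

vevuihokfoime

Rule 1 (regressive voicing assimilation): /g/ precedes the voiceless obstruent /f/, so it devoices to [k] by assimilation. /vefuihogfoim/ → vefuihokfoim.
Rule 2 (intervocalic voicing): /f/ is a voiceless obstruent between vowels /e/ and /u/, so it voices to [v]. /vefuihokfoim/ → vevuihokfoim.
Rule 3 (final e-epenthesis): the form ends in the consonant /m/, so [e] is inserted word-finally. /vevuihokfoim/ → vevuihokfoime.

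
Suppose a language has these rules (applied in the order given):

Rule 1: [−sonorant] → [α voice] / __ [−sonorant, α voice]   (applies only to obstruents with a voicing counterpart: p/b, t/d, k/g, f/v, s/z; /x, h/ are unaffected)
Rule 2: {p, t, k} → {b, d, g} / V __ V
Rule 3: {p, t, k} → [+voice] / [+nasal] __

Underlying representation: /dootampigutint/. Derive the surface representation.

doodambigudind

Rule 1 (regressive voicing assimilation): no segment meets the environment; /dootampigutint/ is unchanged.
Rule 2 (intervocalic voicing): /t/ is a voiceless stop between vowels /o/ and /a/, so it voices to [d]. /t/ is a voiceless stop between vowels /u/ and /i/, so it voices to [d]. /dootampigutint/ → doodampigudint.
Rule 3 (post-nasal voicing): /p/ is a voiceless stop immediately after the nasal /m/, so it voices to [b]. /t/ is a voiceless stop immediately after the nasal /n/, so it voices to [d]. /doodampigudint/ → doodambigudind.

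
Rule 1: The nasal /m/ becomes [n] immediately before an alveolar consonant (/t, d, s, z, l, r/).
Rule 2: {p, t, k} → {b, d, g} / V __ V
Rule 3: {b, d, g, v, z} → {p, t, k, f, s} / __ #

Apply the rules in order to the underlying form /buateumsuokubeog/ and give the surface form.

buadeunsuogubeok

Rule 1 (nasal place assimilation): /m/ precedes the alveolar consonant /s/, so it assimilates in place to [n]. /buateumsuokubeog/ → buateunsuokubeog.
Rule 2 (intervocalic voicing): /t/ is a voiceless stop between vowels /a/ and /e/, so it voices to [d]. /k/ is a voiceless stop between vowels /o/ and /u/, so it voices to [g]. /buateunsuokubeog/ → buadeunsuogubeog.
Rule 3 (final devoicing): /g/ is a voiced obstruent in word-final position, so it devoices to [k]. /buadeunsuogubeog/ → buadeunsuogubeok.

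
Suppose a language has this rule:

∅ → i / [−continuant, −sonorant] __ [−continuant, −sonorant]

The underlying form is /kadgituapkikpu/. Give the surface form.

kadigituapikikipu

/d/ and /g/ form a stop–stop cluster, so [i] is inserted between them.
/p/ and /k/ form a stop–stop cluster, so [i] is inserted between them.
/k/ and /p/ form a stop–stop cluster, so [i] is inserted between them.
Surface form: [kadigituapikikipu].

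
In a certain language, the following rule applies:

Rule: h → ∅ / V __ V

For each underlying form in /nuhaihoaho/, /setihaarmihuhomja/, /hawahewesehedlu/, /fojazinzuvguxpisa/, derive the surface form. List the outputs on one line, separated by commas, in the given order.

nuaioao, setiaarmiuomja, hawaeweseedlu, fojazinzuvguxpisa

/nuhaihoaho/: /h/ occurs between vowels /u/ and /a/, so it deletes. /h/ occurs between vowels /i/ and /o/, so it deletes. /h/ occurs between vowels /a/ and /o/, so it deletes. → [nuaioao].
/setihaarmihuhomja/: /h/ occurs between vowels /i/ and /a/, so it deletes. /h/ occurs between vowels /i/ and /u/, so it deletes. /h/ occurs between vowels /u/ and /o/, so it deletes. → [setiaarmiuomja].
/hawahewesehedlu/: /h/ occurs between vowels /a/ and /e/, so it deletes. /h/ occurs between vowels /e/ and /e/, so it deletes. → [hawaeweseedlu].
/fojazinzuvguxpisa/: the rule's environment is not met; surfaces unchanged as [fojazinzuvguxpisa].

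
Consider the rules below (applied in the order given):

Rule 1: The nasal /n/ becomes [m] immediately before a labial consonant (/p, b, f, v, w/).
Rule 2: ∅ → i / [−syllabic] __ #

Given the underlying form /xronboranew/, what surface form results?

xromboranewi

Rule 1 (nasal place assimilation): /n/ precedes the labial consonant /b/, so it assimilates in place to [m]. /xronboranew/ → xromboranew.
Rule 2 (final i-epenthesis): the form ends in the consonant /w/, so [i] is inserted word-finally. /xromboranew/ → xromboranewi.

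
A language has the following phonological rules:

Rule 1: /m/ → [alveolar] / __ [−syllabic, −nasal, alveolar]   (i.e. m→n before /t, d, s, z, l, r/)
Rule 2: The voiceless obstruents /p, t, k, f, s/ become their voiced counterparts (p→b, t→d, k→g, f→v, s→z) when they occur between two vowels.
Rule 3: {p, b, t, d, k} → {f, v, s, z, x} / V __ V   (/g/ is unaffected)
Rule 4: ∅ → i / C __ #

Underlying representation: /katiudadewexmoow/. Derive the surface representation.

Rule 1 (nasal place assimilation): no segment meets the environment; /katiudadewexmoow/ is unchanged.
Rule 2 (intervocalic voicing): /t/ is a voiceless obstruent between vowels /a/ and /i/, so it voices to [d]. /katiudadewexmoow/ → kadiudadewexmoow.
Rule 3 (intervocalic spirantization): /d/ is a stop between vowels /a/ and /i/, so it spirantizes to the fricative [z]. /d/ is a stop between vowels /u/ and /a/, so it spirantizes to the fricative [z]. /d/ is a stop between vowels /a/ and /e/, so it spirantizes to the fricative [z]. /kadiudadewexmoow/ → kaziuzazewexmoow.
Rule 4 (final i-epenthesis): the form ends in the consonant /w/, so [i] is inserted word-finally. /kaziuzazewexmoow/ → kaziuzazewexmoowi.

kaziuzazewexmoowi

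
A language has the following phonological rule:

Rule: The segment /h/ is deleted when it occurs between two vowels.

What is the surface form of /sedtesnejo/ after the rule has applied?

sedtesnejo

No segment of /sedtesnejo/ meets the structural description of the rule, so the form surfaces unchanged.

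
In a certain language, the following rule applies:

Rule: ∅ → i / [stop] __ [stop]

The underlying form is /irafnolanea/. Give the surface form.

No segment of /irafnolanea/ meets the structural description of the rule, so the form surfaces unchanged.

irafnolanea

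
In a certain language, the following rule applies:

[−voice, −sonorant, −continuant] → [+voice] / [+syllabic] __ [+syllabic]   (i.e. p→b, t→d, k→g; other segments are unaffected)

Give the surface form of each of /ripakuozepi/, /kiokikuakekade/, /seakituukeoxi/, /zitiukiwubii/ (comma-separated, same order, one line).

/ripakuozepi/: /p/ is a voiceless stop between vowels /i/ and /a/, so it voices to [b]. /k/ is a voiceless stop between vowels /a/ and /u/, so it voices to [g]. /p/ is a voiceless stop between vowels /e/ and /i/, so it voices to [b]. → [ribaguozebi].
/kiokikuakekade/: /k/ is a voiceless stop between vowels /o/ and /i/, so it voices to [g]. /k/ is a voiceless stop between vowels /i/ and /u/, so it voices to [g]. /k/ is a voiceless stop between vowels /a/ and /e/, so it voices to [g]. /k/ is a voiceless stop between vowels /e/ and /a/, so it voices to [g]. → [kiogiguagegade].
/seakituukeoxi/: /k/ is a voiceless stop between vowels /a/ and /i/, so it voices to [g]. /t/ is a voiceless stop between vowels /i/ and /u/, so it voices to [d]. /k/ is a voiceless stop between vowels /u/ and /e/, so it voices to [g]. → [seagiduugeoxi].
/zitiukiwubii/: /t/ is a voiceless stop between vowels /i/ and /i/, so it voices to [d]. /k/ is a voiceless stop between vowels /u/ and /i/, so it voices to [g]. → [zidiugiwubii].

ribaguozebi, kiogiguagegade, seagiduugeoxi, zidiugiwubii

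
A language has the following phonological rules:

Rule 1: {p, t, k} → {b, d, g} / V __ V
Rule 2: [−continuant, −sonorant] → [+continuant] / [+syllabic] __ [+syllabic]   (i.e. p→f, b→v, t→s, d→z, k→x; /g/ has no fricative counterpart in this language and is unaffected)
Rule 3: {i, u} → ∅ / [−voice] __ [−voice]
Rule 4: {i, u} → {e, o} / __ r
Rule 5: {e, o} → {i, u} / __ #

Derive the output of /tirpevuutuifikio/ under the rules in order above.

Rule 1 (intervocalic voicing): /t/ is a voiceless stop between vowels /u/ and /u/, so it voices to [d]. /k/ is a voiceless stop between vowels /i/ and /i/, so it voices to [g]. /tirpevuutuifikio/ → tirpevuuduifigio.
Rule 2 (intervocalic spirantization): /d/ is a stop between vowels /u/ and /u/, so it spirantizes to the fricative [z]. /tirpevuuduifigio/ → tirpevuuzuifigio.
Rule 3 (high vowel syncope): no segment meets the environment; /tirpevuuzuifigio/ is unchanged.
Rule 4 (pre-rhotic lowering): /i/ is a high vowel immediately before /r/, so it lowers to [e]. /tirpevuuzuifigio/ → terpevuuzuifigio.
Rule 5 (final vowel raising): /o/ is a mid vowel in word-final position, so it raises to [u]. /terpevuuzuifigio/ → terpevuuzuifigiu.

terpevuuzuifigiu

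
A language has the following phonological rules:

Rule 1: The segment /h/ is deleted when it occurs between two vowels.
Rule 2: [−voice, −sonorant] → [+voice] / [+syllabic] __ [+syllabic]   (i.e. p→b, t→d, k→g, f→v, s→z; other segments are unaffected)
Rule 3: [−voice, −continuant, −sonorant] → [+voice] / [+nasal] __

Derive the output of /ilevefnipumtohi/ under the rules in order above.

Rule 1 (intervocalic h-deletion): /h/ occurs between vowels /o/ and /i/, so it deletes. /ilevefnipumtohi/ → ilevefnipumtoi.
Rule 2 (intervocalic voicing): /p/ is a voiceless obstruent between vowels /i/ and /u/, so it voices to [b]. /ilevefnipumtoi/ → ilevefnibumtoi.
Rule 3 (post-nasal voicing): /t/ is a voiceless stop immediately after the nasal /m/, so it voices to [d]. /ilevefnibumtoi/ → ilevefnibumdoi.

ilevefnibumdoi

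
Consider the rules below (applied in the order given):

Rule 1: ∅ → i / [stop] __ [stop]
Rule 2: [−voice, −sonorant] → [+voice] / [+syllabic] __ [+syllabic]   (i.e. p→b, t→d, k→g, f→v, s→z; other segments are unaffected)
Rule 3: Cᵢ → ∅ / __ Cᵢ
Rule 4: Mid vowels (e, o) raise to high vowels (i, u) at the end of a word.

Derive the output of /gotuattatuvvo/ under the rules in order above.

Rule 1 (stop-cluster i-epenthesis): /t/ and /t/ form a stop–stop cluster, so [i] is inserted between them. /gotuattatuvvo/ → gotuatitatuvvo.
Rule 2 (intervocalic voicing): /t/ is a voiceless obstruent between vowels /o/ and /u/, so it voices to [d]. /t/ is a voiceless obstruent between vowels /a/ and /i/, so it voices to [d]. /t/ is a voiceless obstruent between vowels /i/ and /a/, so it voices to [d]. /t/ is a voiceless obstruent between vowels /a/ and /u/, so it voices to [d]. /gotuatitatuvvo/ → goduadidaduvvo.
Rule 3 (degemination): /vv/ is a geminate; the first /v/ deletes. /goduadidaduvvo/ → goduadidaduvo.
Rule 4 (final vowel raising): /o/ is a mid vowel in word-final position, so it raises to [u]. /goduadidaduvo/ → goduadidaduvu.

goduadidaduvu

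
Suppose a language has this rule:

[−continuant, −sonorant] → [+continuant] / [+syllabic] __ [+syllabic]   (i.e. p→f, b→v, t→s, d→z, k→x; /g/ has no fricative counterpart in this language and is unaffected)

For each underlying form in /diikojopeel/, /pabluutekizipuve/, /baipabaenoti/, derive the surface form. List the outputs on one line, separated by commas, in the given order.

diixojofeel, pabluusexizifuve, baifavaenosi

/diikojopeel/: /k/ is a stop between vowels /i/ and /o/, so it spirantizes to the fricative [x]. /p/ is a stop between vowels /o/ and /e/, so it spirantizes to the fricative [f]. → [diixojofeel].
/pabluutekizipuve/: /t/ is a stop between vowels /u/ and /e/, so it spirantizes to the fricative [s]. /k/ is a stop between vowels /e/ and /i/, so it spirantizes to the fricative [x]. /p/ is a stop between vowels /i/ and /u/, so it spirantizes to the fricative [f]. → [pabluusexizifuve].
/baipabaenoti/: /p/ is a stop between vowels /i/ and /a/, so it spirantizes to the fricative [f]. /b/ is a stop between vowels /a/ and /a/, so it spirantizes to the fricative [v]. /t/ is a stop between vowels /o/ and /i/, so it spirantizes to the fricative [s]. → [baifavaenosi].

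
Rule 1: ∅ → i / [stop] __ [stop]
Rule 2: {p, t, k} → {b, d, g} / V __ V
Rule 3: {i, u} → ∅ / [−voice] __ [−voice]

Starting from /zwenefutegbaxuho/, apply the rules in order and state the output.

Rule 1 (stop-cluster i-epenthesis): /g/ and /b/ form a stop–stop cluster, so [i] is inserted between them. /zwenefutegbaxuho/ → zwenefutegibaxuho.
Rule 2 (intervocalic voicing): /t/ is a voiceless stop between vowels /u/ and /e/, so it voices to [d]. /zwenefutegibaxuho/ → zwenefudegibaxuho.
Rule 3 (high vowel syncope): /u/ is a high vowel flanked by voiceless consonants /x/ and /h/, so it deletes. /zwenefudegibaxuho/ → zwenefudegibaxho.

zwenefudegibaxho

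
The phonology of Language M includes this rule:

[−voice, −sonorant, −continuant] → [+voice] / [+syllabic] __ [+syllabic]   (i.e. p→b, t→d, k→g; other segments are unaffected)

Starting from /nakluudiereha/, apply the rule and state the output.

nakluudiereha

No segment of /nakluudiereha/ meets the structural description of the rule, so the form surfaces unchanged.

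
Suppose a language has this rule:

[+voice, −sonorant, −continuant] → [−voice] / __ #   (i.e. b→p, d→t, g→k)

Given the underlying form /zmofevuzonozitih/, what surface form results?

No segment of /zmofevuzonozitih/ meets the structural description of the rule, so the form surfaces unchanged.

zmofevuzonozitih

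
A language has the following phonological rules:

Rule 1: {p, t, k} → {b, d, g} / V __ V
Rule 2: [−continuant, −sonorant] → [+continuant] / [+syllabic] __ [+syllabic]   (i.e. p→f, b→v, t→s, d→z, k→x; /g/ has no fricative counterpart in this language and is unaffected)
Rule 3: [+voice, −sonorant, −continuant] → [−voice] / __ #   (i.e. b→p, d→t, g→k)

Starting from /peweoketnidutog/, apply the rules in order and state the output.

Rule 1 (intervocalic voicing): /k/ is a voiceless stop between vowels /o/ and /e/, so it voices to [g]. /t/ is a voiceless stop between vowels /u/ and /o/, so it voices to [d]. /peweoketnidutog/ → peweogetnidudog.
Rule 2 (intervocalic spirantization): /d/ is a stop between vowels /i/ and /u/, so it spirantizes to the fricative [z]. /d/ is a stop between vowels /u/ and /o/, so it spirantizes to the fricative [z]. /peweogetnidudog/ → peweogetnizuzog.
Rule 3 (final devoicing): /g/ is a voiced stop in word-final position, so it devoices to [k]. /peweogetnizuzog/ → peweogetnizuzok.

peweogetnizuzok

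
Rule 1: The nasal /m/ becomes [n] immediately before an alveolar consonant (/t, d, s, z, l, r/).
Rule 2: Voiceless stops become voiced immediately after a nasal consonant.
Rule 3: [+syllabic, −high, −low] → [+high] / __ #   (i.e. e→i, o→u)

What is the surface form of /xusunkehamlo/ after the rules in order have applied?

xusungehanlu

Rule 1 (nasal place assimilation): /m/ precedes the alveolar consonant /l/, so it assimilates in place to [n]. /xusunkehamlo/ → xusunkehanlo.
Rule 2 (post-nasal voicing): /k/ is a voiceless stop immediately after the nasal /n/, so it voices to [g]. /xusunkehanlo/ → xusungehanlo.
Rule 3 (final vowel raising): /o/ is a mid vowel in word-final position, so it raises to [u]. /xusungehanlo/ → xusungehanlu.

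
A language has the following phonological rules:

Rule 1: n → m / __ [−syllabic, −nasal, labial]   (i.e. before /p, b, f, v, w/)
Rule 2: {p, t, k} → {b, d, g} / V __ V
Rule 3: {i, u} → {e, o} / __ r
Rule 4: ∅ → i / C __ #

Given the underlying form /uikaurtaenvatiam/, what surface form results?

Rule 1 (nasal place assimilation): /n/ precedes the labial consonant /v/, so it assimilates in place to [m]. /uikaurtaenvatiam/ → uikaurtaemvatiam.
Rule 2 (intervocalic voicing): /k/ is a voiceless stop between vowels /i/ and /a/, so it voices to [g]. /t/ is a voiceless stop between vowels /a/ and /i/, so it voices to [d]. /uikaurtaemvatiam/ → uigaurtaemvadiam.
Rule 3 (pre-rhotic lowering): /u/ is a high vowel immediately before /r/, so it lowers to [o]. /uigaurtaemvadiam/ → uigaortaemvadiam.
Rule 4 (final i-epenthesis): the form ends in the consonant /m/, so [i] is inserted word-finally. /uigaortaemvadiam/ → uigaortaemvadiami.

uigaortaemvadiami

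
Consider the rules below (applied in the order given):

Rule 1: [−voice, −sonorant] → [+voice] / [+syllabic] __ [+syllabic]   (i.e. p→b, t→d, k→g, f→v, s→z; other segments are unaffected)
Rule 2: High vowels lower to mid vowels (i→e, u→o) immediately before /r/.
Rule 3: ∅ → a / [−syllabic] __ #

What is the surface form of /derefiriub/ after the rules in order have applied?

dereveriuba

Rule 1 (intervocalic voicing): /f/ is a voiceless obstruent between vowels /e/ and /i/, so it voices to [v]. /derefiriub/ → dereviriub.
Rule 2 (pre-rhotic lowering): /i/ is a high vowel immediately before /r/, so it lowers to [e]. /dereviriub/ → dereveriub.
Rule 3 (final a-epenthesis): the form ends in the consonant /b/, so [a] is inserted word-finally. /dereveriub/ → dereveriuba.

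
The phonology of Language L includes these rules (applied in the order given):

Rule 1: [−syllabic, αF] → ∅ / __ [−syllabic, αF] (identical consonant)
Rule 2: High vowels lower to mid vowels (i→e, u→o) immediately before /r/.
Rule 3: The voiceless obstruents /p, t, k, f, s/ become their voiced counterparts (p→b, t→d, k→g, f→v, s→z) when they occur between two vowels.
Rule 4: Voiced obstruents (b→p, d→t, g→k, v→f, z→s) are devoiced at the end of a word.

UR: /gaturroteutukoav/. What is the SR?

gadorodeudugoaf

Rule 1 (degemination): /rr/ is a geminate; the first /r/ deletes. /gaturroteutukoav/ → gaturoteutukoav.
Rule 2 (pre-rhotic lowering): /u/ is a high vowel immediately before /r/, so it lowers to [o]. /gaturoteutukoav/ → gatoroteutukoav.
Rule 3 (intervocalic voicing): /t/ is a voiceless obstruent between vowels /a/ and /o/, so it voices to [d]. /t/ is a voiceless obstruent between vowels /o/ and /e/, so it voices to [d]. /t/ is a voiceless obstruent between vowels /u/ and /u/, so it voices to [d]. /k/ is a voiceless obstruent between vowels /u/ and /o/, so it voices to [g]. /gatoroteutukoav/ → gadorodeudugoav.
Rule 4 (final devoicing): /v/ is a voiced obstruent in word-final position, so it devoices to [f]. /gadorodeudugoav/ → gadorodeudugoaf.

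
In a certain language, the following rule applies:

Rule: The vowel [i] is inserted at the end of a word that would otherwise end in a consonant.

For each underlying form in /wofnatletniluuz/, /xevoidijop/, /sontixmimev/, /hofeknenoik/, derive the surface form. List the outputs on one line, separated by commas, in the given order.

/wofnatletniluuz/: the form ends in the consonant /z/, so [i] is inserted word-finally. → [wofnatletniluuzi].
/xevoidijop/: the form ends in the consonant /p/, so [i] is inserted word-finally. → [xevoidijopi].
/sontixmimev/: the form ends in the consonant /v/, so [i] is inserted word-finally. → [sontixmimevi].
/hofeknenoik/: the form ends in the consonant /k/, so [i] is inserted word-finally. → [hofeknenoiki].

wofnatletniluuzi, xevoidijopi, sontixmimevi, hofeknenoiki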